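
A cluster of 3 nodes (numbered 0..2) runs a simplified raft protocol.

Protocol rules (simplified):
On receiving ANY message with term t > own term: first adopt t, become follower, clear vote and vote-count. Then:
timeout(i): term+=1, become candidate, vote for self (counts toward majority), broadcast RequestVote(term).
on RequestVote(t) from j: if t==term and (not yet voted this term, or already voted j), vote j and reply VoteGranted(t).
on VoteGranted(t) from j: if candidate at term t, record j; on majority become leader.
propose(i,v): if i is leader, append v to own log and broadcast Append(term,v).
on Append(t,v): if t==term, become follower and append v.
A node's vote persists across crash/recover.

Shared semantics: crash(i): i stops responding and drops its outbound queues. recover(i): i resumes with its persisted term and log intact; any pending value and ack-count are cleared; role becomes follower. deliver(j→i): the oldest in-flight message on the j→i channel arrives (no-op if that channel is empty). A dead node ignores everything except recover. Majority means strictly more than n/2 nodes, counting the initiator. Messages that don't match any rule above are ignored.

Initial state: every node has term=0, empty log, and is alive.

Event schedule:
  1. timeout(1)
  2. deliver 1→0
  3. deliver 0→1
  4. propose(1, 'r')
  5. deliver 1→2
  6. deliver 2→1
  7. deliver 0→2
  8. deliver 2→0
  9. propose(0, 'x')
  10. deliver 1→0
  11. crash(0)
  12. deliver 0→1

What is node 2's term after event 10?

[1] timeout(1) → N1(cand t1 [-])
[2] deliver 1→0 → N0(foll t1 [-])
[3] deliver 0→1 → N1(lead t1 [-])
[4] propose(1,'r') → N1(lead t1 [r])
[5] deliver 1→2 → N2(foll t1 [-])
[6] deliver 2→1 → ∅
[7] deliver 0→2 → ∅
[8] deliver 2→0 → ∅
[9] propose(0,'x') → ∅
[10] deliver 1→0 → N0(foll t1 [r])

1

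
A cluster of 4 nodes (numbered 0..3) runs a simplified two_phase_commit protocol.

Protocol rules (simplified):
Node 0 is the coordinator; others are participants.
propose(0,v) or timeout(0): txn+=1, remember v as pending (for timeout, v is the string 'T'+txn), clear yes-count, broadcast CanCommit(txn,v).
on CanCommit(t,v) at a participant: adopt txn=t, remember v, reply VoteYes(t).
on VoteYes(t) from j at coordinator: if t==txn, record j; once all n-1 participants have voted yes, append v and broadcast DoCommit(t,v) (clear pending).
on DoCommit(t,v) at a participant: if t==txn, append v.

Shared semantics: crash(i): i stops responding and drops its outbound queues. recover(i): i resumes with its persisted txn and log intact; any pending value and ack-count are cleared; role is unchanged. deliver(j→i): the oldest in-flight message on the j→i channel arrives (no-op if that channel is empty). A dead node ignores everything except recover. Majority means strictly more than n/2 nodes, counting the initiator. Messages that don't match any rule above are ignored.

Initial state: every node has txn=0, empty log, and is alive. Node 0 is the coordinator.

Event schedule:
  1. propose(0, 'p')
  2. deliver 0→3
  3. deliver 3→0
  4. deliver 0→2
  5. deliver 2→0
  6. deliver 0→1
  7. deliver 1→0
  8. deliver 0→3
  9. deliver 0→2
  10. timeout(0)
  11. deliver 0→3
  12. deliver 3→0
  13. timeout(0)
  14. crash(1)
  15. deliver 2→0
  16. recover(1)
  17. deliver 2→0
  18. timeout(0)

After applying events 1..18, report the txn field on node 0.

4

[1] propose(0,'p') → N0(coor t1 [-])
[2] deliver 0→3 → N3(part t1 [-])
[3] deliver 3→0 → ∅
[4] deliver 0→2 → N2(part t1 [-])
[5] deliver 2→0 → ∅
[6] deliver 0→1 → N1(part t1 [-])
[7] deliver 1→0 → N0(coor t1 [p])
[8] deliver 0→3 → N3(part t1 [p])
[9] deliver 0→2 → N2(part t1 [p])
[10] timeout(0) → N0(coor t2 [p])
[11] deliver 0→3 → N3(part t2 [p])
[12] deliver 3→0 → ∅
[13] timeout(0) → N0(coor t3 [p])
[14] crash(1) → N1(✗part t1 [-])
[15] deliver 2→0 → ∅
[16] recover(1) → N1(part t1 [-])
[17] deliver 2→0 → ∅
[18] timeout(0) → N0(coor t4 [p])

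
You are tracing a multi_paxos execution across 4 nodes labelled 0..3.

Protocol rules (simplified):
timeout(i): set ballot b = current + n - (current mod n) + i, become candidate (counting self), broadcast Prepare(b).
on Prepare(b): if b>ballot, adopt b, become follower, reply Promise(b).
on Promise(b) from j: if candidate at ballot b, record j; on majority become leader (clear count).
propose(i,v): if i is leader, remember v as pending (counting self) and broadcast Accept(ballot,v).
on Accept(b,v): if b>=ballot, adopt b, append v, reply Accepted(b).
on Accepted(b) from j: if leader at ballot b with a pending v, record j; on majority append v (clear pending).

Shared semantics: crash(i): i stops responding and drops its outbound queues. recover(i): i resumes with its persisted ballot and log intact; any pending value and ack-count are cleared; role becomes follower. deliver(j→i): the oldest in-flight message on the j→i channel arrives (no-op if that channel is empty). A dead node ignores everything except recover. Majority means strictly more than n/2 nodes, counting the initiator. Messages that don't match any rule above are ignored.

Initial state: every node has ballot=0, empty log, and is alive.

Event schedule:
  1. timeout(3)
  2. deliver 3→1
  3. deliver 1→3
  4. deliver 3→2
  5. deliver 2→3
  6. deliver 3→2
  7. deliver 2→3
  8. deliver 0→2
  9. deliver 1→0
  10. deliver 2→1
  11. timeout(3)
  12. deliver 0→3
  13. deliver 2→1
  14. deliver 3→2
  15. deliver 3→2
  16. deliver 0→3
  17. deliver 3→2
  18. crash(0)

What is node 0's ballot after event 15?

0

e1 timeout(3): 3[cand,b=7,-]
e2 deliver 3→1: 1[foll,b=7,-]
e3 deliver 1→3: ·
e4 deliver 3→2: 2[foll,b=7,-]
e5 deliver 2→3: 3[lead,b=7,-]
e6 deliver 3→2: ·
e7 deliver 2→3: ·
e8 deliver 0→2: ·
e9 deliver 1→0: ·
e10 deliver 2→1: ·
e11 timeout(3): 3[cand,b=11,-]
e12 deliver 0→3: ·
e13 deliver 2→1: ·
e14 deliver 3→2: 2[foll,b=11,-]
e15 deliver 3→2: ·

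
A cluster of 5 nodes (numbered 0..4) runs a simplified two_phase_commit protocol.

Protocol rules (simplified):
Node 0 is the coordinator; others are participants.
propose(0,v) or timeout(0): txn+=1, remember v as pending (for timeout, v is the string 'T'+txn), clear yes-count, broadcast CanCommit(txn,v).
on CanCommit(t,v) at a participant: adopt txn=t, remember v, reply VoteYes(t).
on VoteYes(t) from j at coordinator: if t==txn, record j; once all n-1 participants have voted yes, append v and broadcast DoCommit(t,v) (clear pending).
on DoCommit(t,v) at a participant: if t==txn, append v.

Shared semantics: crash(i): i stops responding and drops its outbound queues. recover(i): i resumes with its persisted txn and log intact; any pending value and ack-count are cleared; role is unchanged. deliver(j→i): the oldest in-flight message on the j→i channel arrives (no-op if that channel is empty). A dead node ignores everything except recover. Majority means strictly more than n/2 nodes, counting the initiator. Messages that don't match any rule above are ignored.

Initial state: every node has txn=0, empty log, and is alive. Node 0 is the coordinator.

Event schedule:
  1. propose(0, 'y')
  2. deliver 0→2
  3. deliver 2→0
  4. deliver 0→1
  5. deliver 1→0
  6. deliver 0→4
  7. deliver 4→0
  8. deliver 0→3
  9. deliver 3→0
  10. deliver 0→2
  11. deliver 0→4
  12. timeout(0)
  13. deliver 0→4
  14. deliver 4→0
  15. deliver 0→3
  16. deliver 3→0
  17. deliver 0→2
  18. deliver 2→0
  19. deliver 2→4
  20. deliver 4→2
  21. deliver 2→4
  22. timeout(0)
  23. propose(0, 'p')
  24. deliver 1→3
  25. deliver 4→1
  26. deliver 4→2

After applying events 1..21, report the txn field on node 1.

1

1. propose(0,'y'):  <0:coor t1 ->
2. deliver 0→2:  <2:part t1 ->
3. deliver 2→0:  nop
4. deliver 0→1:  <1:part t1 ->
5. deliver 1→0:  nop
6. deliver 0→4:  <4:part t1 ->
7. deliver 4→0:  nop
8. deliver 0→3:  <3:part t1 ->
9. deliver 3→0:  <0:coor t1 y>
10. deliver 0→2:  <2:part t1 y>
11. deliver 0→4:  <4:part t1 y>
12. timeout(0):  <0:coor t2 y>
13. deliver 0→4:  <4:part t2 y>
14. deliver 4→0:  nop
15. deliver 0→3:  <3:part t1 y>
16. deliver 3→0:  nop
17. deliver 0→2:  <2:part t2 y>
18. deliver 2→0:  nop
19. deliver 2→4:  nop
20. deliver 4→2:  nop
21. deliver 2→4:  nop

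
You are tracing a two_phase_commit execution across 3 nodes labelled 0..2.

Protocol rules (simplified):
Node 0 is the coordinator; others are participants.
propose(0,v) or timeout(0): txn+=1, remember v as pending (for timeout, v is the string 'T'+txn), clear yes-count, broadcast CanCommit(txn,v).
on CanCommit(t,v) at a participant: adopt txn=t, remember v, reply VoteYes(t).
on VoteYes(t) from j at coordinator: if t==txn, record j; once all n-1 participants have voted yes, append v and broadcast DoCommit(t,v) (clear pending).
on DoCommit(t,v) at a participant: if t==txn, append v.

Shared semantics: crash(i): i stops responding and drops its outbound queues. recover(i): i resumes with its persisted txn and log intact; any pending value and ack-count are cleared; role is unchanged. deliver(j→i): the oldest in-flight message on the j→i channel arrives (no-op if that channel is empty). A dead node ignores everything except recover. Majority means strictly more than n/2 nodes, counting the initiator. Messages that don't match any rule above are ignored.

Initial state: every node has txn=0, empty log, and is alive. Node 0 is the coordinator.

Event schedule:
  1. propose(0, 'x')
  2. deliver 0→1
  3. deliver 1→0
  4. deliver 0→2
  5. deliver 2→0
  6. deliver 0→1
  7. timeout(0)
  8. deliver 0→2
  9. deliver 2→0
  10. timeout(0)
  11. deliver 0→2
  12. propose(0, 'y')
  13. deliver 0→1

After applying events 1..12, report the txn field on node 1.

step 1 propose(0,'x'): 0={coor,t=1,log=-}
step 2 deliver 0→1: 1={part,t=1,log=-}
step 3 deliver 1→0: —
step 4 deliver 0→2: 2={part,t=1,log=-}
step 5 deliver 2→0: 0={coor,t=1,log=x}
step 6 deliver 0→1: 1={part,t=1,log=x}
step 7 timeout(0): 0={coor,t=2,log=x}
step 8 deliver 0→2: 2={part,t=1,log=x}
step 9 deliver 2→0: —
step 10 timeout(0): 0={coor,t=3,log=x}
step 11 deliver 0→2: 2={part,t=2,log=x}
step 12 propose(0,'y'): 0={coor,t=4,log=x}

1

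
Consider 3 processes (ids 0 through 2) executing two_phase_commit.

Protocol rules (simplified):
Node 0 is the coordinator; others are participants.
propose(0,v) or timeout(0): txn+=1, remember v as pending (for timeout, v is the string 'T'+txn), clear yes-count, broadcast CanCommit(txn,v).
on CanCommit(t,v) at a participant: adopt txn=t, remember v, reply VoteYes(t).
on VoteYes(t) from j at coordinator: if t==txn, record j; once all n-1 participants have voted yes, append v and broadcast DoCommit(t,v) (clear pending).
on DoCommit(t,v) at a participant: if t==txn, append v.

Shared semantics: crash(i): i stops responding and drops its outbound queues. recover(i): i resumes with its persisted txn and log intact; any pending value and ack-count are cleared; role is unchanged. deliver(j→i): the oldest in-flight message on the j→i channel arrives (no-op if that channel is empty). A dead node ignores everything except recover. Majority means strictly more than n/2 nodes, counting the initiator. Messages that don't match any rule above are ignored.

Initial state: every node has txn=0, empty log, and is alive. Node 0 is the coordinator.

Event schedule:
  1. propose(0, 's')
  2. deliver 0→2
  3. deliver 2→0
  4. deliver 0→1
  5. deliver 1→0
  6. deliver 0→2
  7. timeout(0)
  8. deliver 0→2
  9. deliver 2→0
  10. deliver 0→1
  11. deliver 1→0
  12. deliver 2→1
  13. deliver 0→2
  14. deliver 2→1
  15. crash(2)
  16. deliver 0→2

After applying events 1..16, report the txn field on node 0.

2

step 1 propose(0,'s'): 0={coor,t=1,log=-}
step 2 deliver 0→2: 2={part,t=1,log=-}
step 3 deliver 2→0: —
step 4 deliver 0→1: 1={part,t=1,log=-}
step 5 deliver 1→0: 0={coor,t=1,log=s}
step 6 deliver 0→2: 2={part,t=1,log=s}
step 7 timeout(0): 0={coor,t=2,log=s}
step 8 deliver 0→2: 2={part,t=2,log=s}
step 9 deliver 2→0: —
step 10 deliver 0→1: 1={part,t=1,log=s}
step 11 deliver 1→0: —
step 12 deliver 2→1: —
step 13 deliver 0→2: —
step 14 deliver 2→1: —
step 15 crash(2): 2={✗part,t=2,log=s}
step 16 deliver 0→2: —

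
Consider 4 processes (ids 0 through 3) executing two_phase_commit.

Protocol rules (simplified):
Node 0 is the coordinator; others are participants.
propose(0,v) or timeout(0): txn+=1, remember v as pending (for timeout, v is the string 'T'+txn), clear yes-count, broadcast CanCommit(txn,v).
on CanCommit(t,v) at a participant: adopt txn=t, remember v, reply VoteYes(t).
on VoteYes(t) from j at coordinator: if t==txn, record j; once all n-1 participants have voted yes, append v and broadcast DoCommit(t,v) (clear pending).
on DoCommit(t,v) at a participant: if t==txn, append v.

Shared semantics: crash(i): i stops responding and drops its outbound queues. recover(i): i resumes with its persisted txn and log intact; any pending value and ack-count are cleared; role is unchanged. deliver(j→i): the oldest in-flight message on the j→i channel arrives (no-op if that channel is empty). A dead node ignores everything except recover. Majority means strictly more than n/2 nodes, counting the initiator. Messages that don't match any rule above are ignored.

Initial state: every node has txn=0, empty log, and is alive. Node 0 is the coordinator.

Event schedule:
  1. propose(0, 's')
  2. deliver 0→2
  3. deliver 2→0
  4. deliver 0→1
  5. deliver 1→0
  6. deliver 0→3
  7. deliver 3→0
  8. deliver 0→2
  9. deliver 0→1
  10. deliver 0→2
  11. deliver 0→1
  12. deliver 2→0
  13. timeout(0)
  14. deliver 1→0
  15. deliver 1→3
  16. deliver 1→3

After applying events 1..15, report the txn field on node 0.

2

1. propose(0,'s'):  <0:coor t1 ->
2. deliver 0→2:  <2:part t1 ->
3. deliver 2→0:  nop
4. deliver 0→1:  <1:part t1 ->
5. deliver 1→0:  nop
6. deliver 0→3:  <3:part t1 ->
7. deliver 3→0:  <0:coor t1 s>
8. deliver 0→2:  <2:part t1 s>
9. deliver 0→1:  <1:part t1 s>
10. deliver 0→2:  nop
11. deliver 0→1:  nop
12. deliver 2→0:  nop
13. timeout(0):  <0:coor t2 s>
14. deliver 1→0:  nop
15. deliver 1→3:  nop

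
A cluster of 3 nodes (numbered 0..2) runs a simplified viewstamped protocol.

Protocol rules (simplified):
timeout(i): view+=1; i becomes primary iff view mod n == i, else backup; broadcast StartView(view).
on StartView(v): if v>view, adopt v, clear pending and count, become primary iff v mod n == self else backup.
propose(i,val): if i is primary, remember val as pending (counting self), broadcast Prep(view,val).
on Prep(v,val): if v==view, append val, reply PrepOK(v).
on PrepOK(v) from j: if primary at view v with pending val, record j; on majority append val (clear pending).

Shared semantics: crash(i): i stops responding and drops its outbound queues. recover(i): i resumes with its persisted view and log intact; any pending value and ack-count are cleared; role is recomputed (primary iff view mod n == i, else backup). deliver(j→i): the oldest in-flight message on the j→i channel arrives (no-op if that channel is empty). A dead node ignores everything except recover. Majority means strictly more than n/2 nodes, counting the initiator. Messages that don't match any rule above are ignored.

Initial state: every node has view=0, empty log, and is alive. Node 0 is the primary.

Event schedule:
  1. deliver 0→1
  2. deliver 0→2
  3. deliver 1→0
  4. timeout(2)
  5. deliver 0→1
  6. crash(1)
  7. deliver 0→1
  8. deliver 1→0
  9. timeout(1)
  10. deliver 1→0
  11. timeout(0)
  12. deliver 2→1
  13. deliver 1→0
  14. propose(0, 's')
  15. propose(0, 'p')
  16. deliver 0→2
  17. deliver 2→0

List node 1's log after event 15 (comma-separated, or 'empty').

empty

e1 deliver 0→1: ·
e2 deliver 0→2: ·
e3 deliver 1→0: ·
e4 timeout(2): 2[back,v=1,-]
e5 deliver 0→1: ·
e6 crash(1): 1[✗back,v=0,-]
e7 deliver 0→1: ·
e8 deliver 1→0: ·
e9 timeout(1): ·
e10 deliver 1→0: ·
e11 timeout(0): 0[back,v=1,-]
e12 deliver 2→1: ·
e13 deliver 1→0: ·
e14 propose(0,'s'): ·
e15 propose(0,'p'): ·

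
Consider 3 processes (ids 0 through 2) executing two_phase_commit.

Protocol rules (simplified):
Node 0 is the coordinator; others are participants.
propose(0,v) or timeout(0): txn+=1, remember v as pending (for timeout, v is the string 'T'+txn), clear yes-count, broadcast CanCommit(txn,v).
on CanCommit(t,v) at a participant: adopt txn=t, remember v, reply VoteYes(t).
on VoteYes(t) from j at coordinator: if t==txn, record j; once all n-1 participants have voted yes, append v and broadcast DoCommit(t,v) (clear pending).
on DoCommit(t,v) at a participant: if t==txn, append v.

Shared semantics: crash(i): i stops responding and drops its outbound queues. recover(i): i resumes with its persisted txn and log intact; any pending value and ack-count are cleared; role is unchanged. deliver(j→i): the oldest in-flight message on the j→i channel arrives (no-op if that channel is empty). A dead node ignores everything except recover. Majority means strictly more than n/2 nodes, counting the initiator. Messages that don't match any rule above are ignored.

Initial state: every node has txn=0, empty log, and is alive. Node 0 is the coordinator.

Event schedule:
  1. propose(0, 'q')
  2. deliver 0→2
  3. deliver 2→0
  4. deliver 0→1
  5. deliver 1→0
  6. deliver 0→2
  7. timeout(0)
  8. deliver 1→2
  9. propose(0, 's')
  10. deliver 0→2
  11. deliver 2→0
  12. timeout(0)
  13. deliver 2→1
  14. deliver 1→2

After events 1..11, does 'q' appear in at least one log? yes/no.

yes

e1 propose(0,'q'): 0[coor,t=1,-]
e2 deliver 0→2: 2[part,t=1,-]
e3 deliver 2→0: ·
e4 deliver 0→1: 1[part,t=1,-]
e5 deliver 1→0: 0[coor,t=1,q]
e6 deliver 0→2: 2[part,t=1,q]
e7 timeout(0): 0[coor,t=2,q]
e8 deliver 1→2: ·
e9 propose(0,'s'): 0[coor,t=3,q]
e10 deliver 0→2: 2[part,t=2,q]
e11 deliver 2→0: ·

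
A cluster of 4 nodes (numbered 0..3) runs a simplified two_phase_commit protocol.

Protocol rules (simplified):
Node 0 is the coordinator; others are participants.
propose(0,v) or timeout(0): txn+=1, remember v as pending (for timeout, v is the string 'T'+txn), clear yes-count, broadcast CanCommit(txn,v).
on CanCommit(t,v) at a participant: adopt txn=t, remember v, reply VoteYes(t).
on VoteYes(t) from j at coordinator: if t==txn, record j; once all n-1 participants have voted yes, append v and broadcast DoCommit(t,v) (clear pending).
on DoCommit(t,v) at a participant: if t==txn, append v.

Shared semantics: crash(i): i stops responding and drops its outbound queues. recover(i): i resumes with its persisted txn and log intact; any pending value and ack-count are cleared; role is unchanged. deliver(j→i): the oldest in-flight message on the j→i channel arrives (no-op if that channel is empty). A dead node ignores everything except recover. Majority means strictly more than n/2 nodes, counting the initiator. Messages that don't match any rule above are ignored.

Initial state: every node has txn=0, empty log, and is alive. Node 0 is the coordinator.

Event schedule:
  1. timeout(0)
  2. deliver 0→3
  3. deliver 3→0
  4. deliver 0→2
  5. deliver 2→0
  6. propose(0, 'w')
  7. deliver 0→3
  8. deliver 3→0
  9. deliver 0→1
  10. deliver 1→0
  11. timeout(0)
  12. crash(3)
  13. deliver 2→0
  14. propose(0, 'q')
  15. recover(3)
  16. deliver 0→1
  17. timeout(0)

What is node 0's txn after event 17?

e1 timeout(0): 0[coor,t=1,-]
e2 deliver 0→3: 3[part,t=1,-]
e3 deliver 3→0: ·
e4 deliver 0→2: 2[part,t=1,-]
e5 deliver 2→0: ·
e6 propose(0,'w'): 0[coor,t=2,-]
e7 deliver 0→3: 3[part,t=2,-]
e8 deliver 3→0: ·
e9 deliver 0→1: 1[part,t=1,-]
e10 deliver 1→0: ·
e11 timeout(0): 0[coor,t=3,-]
e12 crash(3): 3[✗part,t=2,-]
e13 deliver 2→0: ·
e14 propose(0,'q'): 0[coor,t=4,-]
e15 recover(3): 3[part,t=2,-]
e16 deliver 0→1: 1[part,t=2,-]
e17 timeout(0): 0[coor,t=5,-]

5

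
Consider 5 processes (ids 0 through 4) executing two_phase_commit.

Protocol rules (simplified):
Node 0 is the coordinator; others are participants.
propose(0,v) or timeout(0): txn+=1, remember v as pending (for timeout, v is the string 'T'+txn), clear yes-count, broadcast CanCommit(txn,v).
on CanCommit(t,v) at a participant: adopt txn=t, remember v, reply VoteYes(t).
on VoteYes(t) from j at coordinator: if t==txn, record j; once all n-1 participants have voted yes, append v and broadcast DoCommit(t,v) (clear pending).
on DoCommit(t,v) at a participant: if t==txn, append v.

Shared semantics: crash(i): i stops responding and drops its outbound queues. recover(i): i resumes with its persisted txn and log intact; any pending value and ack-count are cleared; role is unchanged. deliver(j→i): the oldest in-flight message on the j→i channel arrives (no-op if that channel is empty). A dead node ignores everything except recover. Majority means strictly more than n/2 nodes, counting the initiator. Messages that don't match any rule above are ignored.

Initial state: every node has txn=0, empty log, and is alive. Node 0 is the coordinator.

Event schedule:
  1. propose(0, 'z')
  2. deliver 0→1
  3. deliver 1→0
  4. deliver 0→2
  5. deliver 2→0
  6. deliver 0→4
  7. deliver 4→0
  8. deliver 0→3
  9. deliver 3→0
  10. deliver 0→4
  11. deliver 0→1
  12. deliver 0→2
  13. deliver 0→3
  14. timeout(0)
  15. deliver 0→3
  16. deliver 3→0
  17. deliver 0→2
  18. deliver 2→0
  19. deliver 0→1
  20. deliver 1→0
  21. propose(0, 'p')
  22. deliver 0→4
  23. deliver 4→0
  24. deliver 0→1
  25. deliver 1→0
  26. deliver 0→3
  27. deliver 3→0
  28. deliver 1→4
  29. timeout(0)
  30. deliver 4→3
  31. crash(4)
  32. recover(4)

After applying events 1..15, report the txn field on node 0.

e1 propose(0,'z'): 0[coor,t=1,-]
e2 deliver 0→1: 1[part,t=1,-]
e3 deliver 1→0: ·
e4 deliver 0→2: 2[part,t=1,-]
e5 deliver 2→0: ·
e6 deliver 0→4: 4[part,t=1,-]
e7 deliver 4→0: ·
e8 deliver 0→3: 3[part,t=1,-]
e9 deliver 3→0: 0[coor,t=1,z]
e10 deliver 0→4: 4[part,t=1,z]
e11 deliver 0→1: 1[part,t=1,z]
e12 deliver 0→2: 2[part,t=1,z]
e13 deliver 0→3: 3[part,t=1,z]
e14 timeout(0): 0[coor,t=2,z]
e15 deliver 0→3: 3[part,t=2,z]

2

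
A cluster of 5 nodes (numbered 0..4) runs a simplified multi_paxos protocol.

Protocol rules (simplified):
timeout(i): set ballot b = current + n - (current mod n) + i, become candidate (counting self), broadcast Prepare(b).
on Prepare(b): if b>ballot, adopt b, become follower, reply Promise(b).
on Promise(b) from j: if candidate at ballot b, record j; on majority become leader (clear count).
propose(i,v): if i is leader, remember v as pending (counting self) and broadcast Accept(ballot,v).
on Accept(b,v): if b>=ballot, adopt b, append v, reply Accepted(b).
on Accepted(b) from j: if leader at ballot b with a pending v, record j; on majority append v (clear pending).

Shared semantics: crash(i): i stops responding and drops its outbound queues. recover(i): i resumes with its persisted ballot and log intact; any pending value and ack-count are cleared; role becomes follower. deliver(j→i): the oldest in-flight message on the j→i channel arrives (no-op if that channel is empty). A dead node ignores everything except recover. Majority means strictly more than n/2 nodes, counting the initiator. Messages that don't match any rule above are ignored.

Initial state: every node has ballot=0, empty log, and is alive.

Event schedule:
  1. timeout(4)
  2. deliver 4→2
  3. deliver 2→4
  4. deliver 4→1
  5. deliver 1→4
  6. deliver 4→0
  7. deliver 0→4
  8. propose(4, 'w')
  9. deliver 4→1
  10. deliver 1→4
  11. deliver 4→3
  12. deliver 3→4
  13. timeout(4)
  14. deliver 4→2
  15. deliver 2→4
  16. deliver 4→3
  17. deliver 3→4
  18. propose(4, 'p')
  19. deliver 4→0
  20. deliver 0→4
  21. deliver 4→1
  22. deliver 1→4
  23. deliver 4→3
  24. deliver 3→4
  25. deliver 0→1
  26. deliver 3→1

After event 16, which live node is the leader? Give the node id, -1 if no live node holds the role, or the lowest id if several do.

e1 timeout(4): 4[cand,b=9,-]
e2 deliver 4→2: 2[foll,b=9,-]
e3 deliver 2→4: ·
e4 deliver 4→1: 1[foll,b=9,-]
e5 deliver 1→4: 4[lead,b=9,-]
e6 deliver 4→0: 0[foll,b=9,-]
e7 deliver 0→4: ·
e8 propose(4,'w'): ·
e9 deliver 4→1: 1[foll,b=9,w]
e10 deliver 1→4: ·
e11 deliver 4→3: 3[foll,b=9,-]
e12 deliver 3→4: ·
e13 timeout(4): 4[cand,b=14,-]
e14 deliver 4→2: 2[foll,b=9,w]
e15 deliver 2→4: ·
e16 deliver 4→3: 3[foll,b=9,w]

-1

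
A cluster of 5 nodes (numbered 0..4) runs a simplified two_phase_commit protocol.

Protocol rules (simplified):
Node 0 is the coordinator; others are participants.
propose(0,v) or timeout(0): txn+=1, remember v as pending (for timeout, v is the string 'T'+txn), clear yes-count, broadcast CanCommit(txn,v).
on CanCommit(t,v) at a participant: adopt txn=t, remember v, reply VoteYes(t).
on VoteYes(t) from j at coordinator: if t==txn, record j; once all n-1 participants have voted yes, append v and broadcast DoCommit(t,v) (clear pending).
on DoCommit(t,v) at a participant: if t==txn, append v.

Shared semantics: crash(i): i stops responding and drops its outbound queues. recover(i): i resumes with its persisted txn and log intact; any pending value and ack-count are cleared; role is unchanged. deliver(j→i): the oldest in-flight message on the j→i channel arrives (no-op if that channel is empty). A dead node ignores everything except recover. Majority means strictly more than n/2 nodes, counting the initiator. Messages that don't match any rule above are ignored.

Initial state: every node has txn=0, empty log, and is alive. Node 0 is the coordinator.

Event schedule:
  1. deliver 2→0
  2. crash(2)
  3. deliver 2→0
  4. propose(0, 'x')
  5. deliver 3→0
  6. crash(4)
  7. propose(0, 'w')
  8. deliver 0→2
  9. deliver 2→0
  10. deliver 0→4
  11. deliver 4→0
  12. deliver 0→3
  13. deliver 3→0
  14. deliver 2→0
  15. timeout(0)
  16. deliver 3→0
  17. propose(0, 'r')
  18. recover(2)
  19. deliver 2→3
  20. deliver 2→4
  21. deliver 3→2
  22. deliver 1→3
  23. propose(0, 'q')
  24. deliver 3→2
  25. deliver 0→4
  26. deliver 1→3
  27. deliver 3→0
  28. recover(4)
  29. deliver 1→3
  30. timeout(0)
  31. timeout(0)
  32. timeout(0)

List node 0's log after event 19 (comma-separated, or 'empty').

empty

[1] deliver 2→0 → ∅
[2] crash(2) → N2(✗part t0 [-])
[3] deliver 2→0 → ∅
[4] propose(0,'x') → N0(coor t1 [-])
[5] deliver 3→0 → ∅
[6] crash(4) → N4(✗part t0 [-])
[7] propose(0,'w') → N0(coor t2 [-])
[8] deliver 0→2 → ∅
[9] deliver 2→0 → ∅
[10] deliver 0→4 → ∅
[11] deliver 4→0 → ∅
[12] deliver 0→3 → N3(part t1 [-])
[13] deliver 3→0 → ∅
[14] deliver 2→0 → ∅
[15] timeout(0) → N0(coor t3 [-])
[16] deliver 3→0 → ∅
[17] propose(0,'r') → N0(coor t4 [-])
[18] recover(2) → N2(part t0 [-])
[19] deliver 2→3 → ∅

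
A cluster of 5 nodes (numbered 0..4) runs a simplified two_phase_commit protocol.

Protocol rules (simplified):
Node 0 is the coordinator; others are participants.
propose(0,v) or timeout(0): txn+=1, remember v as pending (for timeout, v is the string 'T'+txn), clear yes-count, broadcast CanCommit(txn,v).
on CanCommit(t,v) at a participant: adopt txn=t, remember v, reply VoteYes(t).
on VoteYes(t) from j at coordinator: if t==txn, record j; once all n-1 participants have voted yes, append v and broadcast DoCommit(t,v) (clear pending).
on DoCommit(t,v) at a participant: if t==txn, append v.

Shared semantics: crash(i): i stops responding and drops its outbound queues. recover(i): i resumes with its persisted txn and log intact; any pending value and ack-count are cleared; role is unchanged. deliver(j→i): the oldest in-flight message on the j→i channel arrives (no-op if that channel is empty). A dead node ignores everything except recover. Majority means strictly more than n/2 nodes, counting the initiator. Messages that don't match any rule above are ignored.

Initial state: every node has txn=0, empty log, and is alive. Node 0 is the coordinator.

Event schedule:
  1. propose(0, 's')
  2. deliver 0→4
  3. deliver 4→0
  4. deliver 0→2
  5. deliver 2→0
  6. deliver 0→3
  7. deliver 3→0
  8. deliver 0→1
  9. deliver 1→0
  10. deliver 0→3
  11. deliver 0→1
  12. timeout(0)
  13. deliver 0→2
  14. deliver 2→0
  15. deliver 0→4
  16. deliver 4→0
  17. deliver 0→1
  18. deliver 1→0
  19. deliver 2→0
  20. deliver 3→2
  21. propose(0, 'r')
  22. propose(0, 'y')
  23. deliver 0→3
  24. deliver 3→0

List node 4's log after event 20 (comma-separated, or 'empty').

s

after 1 — propose(0,'s'): n0:coor/t1/[-]
after 2 — deliver 0→4: n4:part/t1/[-]
after 3 — deliver 4→0: ·
after 4 — deliver 0→2: n2:part/t1/[-]
after 5 — deliver 2→0: ·
after 6 — deliver 0→3: n3:part/t1/[-]
after 7 — deliver 3→0: ·
after 8 — deliver 0→1: n1:part/t1/[-]
after 9 — deliver 1→0: n0:coor/t1/[s]
after 10 — deliver 0→3: n3:part/t1/[s]
after 11 — deliver 0→1: n1:part/t1/[s]
after 12 — timeout(0): n0:coor/t2/[s]
after 13 — deliver 0→2: n2:part/t1/[s]
after 14 — deliver 2→0: ·
after 15 — deliver 0→4: n4:part/t1/[s]
after 16 — deliver 4→0: ·
after 17 — deliver 0→1: n1:part/t2/[s]
after 18 — deliver 1→0: ·
after 19 — deliver 2→0: ·
after 20 — deliver 3→2: ·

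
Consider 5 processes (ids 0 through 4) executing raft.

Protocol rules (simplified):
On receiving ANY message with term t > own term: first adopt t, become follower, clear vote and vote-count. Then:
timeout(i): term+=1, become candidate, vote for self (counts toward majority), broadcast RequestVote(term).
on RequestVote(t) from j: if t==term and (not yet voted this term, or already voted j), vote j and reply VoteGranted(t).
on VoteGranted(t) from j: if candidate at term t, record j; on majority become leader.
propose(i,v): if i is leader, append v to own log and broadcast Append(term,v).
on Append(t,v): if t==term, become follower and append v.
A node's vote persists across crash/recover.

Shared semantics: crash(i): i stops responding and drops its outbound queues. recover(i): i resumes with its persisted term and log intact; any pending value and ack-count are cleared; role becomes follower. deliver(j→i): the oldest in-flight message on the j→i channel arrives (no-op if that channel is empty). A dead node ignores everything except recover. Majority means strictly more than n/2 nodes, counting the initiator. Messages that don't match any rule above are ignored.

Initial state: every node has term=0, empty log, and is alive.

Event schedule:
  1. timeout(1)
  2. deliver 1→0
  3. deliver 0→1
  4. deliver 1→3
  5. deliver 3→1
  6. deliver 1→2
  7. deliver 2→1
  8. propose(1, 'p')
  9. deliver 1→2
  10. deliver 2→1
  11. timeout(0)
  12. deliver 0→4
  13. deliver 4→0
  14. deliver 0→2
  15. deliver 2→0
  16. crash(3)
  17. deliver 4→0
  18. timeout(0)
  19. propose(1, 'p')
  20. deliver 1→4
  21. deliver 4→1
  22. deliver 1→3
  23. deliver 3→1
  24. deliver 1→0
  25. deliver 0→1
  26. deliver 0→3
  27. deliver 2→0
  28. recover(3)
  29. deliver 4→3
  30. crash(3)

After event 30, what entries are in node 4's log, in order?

e1 timeout(1): 1[cand,t=1,-]
e2 deliver 1→0: 0[foll,t=1,-]
e3 deliver 0→1: ·
e4 deliver 1→3: 3[foll,t=1,-]
e5 deliver 3→1: 1[lead,t=1,-]
e6 deliver 1→2: 2[foll,t=1,-]
e7 deliver 2→1: ·
e8 propose(1,'p'): 1[lead,t=1,p]
e9 deliver 1→2: 2[foll,t=1,p]
e10 deliver 2→1: ·
e11 timeout(0): 0[cand,t=2,-]
e12 deliver 0→4: 4[foll,t=2,-]
e13 deliver 4→0: ·
e14 deliver 0→2: 2[foll,t=2,p]
e15 deliver 2→0: 0[lead,t=2,-]
e16 crash(3): 3[✗foll,t=1,-]
e17 deliver 4→0: ·
e18 timeout(0): 0[cand,t=3,-]
e19 propose(1,'p'): 1[lead,t=1,p,p]
e20 deliver 1→4: ·
e21 deliver 4→1: ·
e22 deliver 1→3: ·
e23 deliver 3→1: ·
e24 deliver 1→0: ·
e25 deliver 0→1: 1[foll,t=2,p,p]
e26 deliver 0→3: ·
e27 deliver 2→0: ·
e28 recover(3): 3[foll,t=1,-]
e29 deliver 4→3: ·
e30 crash(3): 3[✗foll,t=1,-]

empty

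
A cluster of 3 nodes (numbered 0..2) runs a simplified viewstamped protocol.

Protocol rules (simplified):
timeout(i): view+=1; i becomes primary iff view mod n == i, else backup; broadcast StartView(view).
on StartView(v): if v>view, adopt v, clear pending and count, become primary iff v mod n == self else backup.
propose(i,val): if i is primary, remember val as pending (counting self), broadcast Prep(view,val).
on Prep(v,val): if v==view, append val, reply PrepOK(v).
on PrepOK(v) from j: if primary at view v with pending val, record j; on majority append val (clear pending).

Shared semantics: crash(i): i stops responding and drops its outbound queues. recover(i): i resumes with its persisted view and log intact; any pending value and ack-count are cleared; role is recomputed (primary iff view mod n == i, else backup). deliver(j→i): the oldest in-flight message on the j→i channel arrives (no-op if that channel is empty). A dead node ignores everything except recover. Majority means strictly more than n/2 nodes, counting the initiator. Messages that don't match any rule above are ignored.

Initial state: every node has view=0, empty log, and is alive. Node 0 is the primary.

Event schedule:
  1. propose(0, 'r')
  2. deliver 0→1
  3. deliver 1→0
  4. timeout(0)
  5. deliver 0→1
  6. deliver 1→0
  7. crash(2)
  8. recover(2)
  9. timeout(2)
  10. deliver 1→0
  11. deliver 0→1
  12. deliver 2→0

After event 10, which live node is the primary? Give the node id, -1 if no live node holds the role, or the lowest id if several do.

1

after 1 — propose(0,'r'): ·
after 2 — deliver 0→1: n1:back/v0/[r]
after 3 — deliver 1→0: n0:prim/v0/[r]
after 4 — timeout(0): n0:back/v1/[r]
after 5 — deliver 0→1: n1:prim/v1/[r]
after 6 — deliver 1→0: ·
after 7 — crash(2): n2:✗back/v0/[-]
after 8 — recover(2): n2:back/v0/[-]
after 9 — timeout(2): n2:back/v1/[-]
after 10 — deliver 1→0: ·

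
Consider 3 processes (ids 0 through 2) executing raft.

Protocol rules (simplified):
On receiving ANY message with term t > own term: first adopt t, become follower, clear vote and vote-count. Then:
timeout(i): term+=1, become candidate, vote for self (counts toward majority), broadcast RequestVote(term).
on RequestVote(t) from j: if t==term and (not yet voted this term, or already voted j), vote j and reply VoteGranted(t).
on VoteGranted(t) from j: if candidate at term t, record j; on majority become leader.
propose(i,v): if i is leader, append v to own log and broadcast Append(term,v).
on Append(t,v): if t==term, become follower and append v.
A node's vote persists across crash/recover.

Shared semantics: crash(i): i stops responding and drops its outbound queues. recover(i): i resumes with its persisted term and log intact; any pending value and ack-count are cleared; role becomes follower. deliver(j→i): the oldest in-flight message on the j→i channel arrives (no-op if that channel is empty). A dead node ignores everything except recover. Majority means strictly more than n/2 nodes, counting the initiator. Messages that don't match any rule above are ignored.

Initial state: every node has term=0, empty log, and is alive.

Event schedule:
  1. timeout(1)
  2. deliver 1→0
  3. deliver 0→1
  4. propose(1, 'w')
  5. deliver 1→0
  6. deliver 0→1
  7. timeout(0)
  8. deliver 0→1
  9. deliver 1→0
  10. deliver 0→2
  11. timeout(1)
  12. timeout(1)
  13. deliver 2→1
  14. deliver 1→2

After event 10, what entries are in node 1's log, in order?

step 1 timeout(1): 1={cand,t=1,log=-}
step 2 deliver 1→0: 0={foll,t=1,log=-}
step 3 deliver 0→1: 1={lead,t=1,log=-}
step 4 propose(1,'w'): 1={lead,t=1,log=w}
step 5 deliver 1→0: 0={foll,t=1,log=w}
step 6 deliver 0→1: —
step 7 timeout(0): 0={cand,t=2,log=w}
step 8 deliver 0→1: 1={foll,t=2,log=w}
step 9 deliver 1→0: 0={lead,t=2,log=w}
step 10 deliver 0→2: 2={foll,t=2,log=-}

w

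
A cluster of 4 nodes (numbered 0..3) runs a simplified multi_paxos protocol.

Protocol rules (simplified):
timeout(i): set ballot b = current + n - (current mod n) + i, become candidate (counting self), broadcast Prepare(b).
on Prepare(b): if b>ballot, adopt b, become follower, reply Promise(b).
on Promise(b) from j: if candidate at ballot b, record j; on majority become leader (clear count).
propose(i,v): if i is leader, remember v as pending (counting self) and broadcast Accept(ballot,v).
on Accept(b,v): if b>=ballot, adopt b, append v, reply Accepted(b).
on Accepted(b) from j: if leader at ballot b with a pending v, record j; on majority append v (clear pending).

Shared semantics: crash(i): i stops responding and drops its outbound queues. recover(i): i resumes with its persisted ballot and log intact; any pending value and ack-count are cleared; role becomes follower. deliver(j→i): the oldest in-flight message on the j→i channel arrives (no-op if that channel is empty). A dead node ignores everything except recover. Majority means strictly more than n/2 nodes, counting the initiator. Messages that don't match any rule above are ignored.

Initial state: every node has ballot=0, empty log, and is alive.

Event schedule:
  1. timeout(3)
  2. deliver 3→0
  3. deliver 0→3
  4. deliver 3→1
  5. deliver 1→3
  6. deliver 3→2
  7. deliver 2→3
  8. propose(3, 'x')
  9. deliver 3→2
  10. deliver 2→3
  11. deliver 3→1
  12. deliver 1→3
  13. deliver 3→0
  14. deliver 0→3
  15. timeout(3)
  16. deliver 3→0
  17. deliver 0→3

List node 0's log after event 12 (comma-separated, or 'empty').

[1] timeout(3) → N3(cand b7 [-])
[2] deliver 3→0 → N0(foll b7 [-])
[3] deliver 0→3 → ∅
[4] deliver 3→1 → N1(foll b7 [-])
[5] deliver 1→3 → N3(lead b7 [-])
[6] deliver 3→2 → N2(foll b7 [-])
[7] deliver 2→3 → ∅
[8] propose(3,'x') → ∅
[9] deliver 3→2 → N2(foll b7 [x])
[10] deliver 2→3 → ∅
[11] deliver 3→1 → N1(foll b7 [x])
[12] deliver 1→3 → N3(lead b7 [x])

empty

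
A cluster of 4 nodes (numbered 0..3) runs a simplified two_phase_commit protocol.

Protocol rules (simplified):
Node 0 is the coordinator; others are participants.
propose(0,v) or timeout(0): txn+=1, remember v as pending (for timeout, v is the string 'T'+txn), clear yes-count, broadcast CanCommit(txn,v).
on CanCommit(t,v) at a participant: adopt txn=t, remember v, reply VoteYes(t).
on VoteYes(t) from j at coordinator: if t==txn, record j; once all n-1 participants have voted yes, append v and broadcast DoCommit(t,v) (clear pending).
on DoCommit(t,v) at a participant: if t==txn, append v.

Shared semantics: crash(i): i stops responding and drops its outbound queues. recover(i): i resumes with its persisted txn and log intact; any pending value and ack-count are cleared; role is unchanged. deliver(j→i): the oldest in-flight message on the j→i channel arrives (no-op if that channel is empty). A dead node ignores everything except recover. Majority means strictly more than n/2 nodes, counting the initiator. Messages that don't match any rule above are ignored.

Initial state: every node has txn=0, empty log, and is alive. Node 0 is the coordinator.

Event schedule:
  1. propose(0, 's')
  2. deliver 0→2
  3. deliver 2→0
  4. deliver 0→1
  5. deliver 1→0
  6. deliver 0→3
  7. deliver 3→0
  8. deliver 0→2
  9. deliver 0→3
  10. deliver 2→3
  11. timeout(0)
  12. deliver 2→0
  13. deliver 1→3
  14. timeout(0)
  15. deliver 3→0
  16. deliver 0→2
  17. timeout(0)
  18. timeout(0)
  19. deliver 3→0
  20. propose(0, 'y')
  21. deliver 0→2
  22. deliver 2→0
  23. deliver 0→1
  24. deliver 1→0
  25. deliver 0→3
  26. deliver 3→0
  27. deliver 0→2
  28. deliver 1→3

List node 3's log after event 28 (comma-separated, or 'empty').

s

step 1 propose(0,'s'): 0={coor,t=1,log=-}
step 2 deliver 0→2: 2={part,t=1,log=-}
step 3 deliver 2→0: —
step 4 deliver 0→1: 1={part,t=1,log=-}
step 5 deliver 1→0: —
step 6 deliver 0→3: 3={part,t=1,log=-}
step 7 deliver 3→0: 0={coor,t=1,log=s}
step 8 deliver 0→2: 2={part,t=1,log=s}
step 9 deliver 0→3: 3={part,t=1,log=s}
step 10 deliver 2→3: —
step 11 timeout(0): 0={coor,t=2,log=s}
step 12 deliver 2→0: —
step 13 deliver 1→3: —
step 14 timeout(0): 0={coor,t=3,log=s}
step 15 deliver 3→0: —
step 16 deliver 0→2: 2={part,t=2,log=s}
step 17 timeout(0): 0={coor,t=4,log=s}
step 18 timeout(0): 0={coor,t=5,log=s}
step 19 deliver 3→0: —
step 20 propose(0,'y'): 0={coor,t=6,log=s}
step 21 deliver 0→2: 2={part,t=3,log=s}
step 22 deliver 2→0: —
step 23 deliver 0→1: 1={part,t=1,log=s}
step 24 deliver 1→0: —
step 25 deliver 0→3: 3={part,t=2,log=s}
step 26 deliver 3→0: —
step 27 deliver 0→2: 2={part,t=4,log=s}
step 28 deliver 1→3: —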